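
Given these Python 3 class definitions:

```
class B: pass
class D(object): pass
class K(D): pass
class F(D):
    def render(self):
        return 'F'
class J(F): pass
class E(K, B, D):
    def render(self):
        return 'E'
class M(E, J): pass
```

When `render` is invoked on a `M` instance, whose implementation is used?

L[M] = M + merge(L[E], L[J], [E J])
  take E:  [E K B D object] + [J F D object] + [E J]
  take K:  [K B D object] + [J F D object] + [J]
  take B:  [B D object] + [J F D object] + [J]
  take J:  [D object] + [J F D object] + [J]
  take F:  [D object] + [F D object]
  take D:  [D object] + [D object]
  take object:  [object] + [object]
MRO: M E K B J F D object
render is defined in: E, F. First along the MRO is E.

E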